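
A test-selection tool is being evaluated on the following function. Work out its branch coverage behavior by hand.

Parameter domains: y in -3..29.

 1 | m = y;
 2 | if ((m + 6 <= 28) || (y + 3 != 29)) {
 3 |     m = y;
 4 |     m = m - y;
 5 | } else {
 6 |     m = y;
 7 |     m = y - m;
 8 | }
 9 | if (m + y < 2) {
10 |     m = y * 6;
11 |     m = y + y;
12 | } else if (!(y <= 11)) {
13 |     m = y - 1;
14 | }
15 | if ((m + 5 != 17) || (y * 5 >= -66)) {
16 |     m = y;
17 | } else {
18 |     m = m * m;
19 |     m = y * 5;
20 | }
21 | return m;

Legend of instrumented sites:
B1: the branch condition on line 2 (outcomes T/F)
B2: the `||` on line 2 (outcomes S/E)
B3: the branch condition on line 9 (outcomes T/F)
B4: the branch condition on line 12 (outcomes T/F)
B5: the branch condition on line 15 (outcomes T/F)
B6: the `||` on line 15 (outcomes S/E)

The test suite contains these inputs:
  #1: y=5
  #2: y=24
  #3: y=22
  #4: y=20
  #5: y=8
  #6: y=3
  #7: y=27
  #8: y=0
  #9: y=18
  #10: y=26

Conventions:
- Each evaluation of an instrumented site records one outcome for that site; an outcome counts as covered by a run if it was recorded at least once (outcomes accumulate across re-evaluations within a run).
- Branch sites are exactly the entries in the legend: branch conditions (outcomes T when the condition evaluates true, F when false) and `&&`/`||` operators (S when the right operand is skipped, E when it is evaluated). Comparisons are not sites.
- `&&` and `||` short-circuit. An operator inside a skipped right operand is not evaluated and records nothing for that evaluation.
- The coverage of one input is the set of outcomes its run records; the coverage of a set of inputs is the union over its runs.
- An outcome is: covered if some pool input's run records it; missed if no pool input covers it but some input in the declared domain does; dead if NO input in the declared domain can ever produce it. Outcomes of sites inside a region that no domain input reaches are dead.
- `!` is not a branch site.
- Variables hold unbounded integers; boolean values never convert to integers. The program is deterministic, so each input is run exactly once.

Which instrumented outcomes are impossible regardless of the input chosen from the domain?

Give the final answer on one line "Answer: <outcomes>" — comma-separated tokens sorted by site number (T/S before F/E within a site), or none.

exhaustive pass over the 33-input domain:
  B5=F: zero occurrences over every domain input -> dead
  reachable outcomes have witnesses, e.g. B1=T (e.g. y=-3), B1=F (e.g. y=26), B2=S (e.g. y=-3), B2=E (e.g. y=23)

Answer: B5=F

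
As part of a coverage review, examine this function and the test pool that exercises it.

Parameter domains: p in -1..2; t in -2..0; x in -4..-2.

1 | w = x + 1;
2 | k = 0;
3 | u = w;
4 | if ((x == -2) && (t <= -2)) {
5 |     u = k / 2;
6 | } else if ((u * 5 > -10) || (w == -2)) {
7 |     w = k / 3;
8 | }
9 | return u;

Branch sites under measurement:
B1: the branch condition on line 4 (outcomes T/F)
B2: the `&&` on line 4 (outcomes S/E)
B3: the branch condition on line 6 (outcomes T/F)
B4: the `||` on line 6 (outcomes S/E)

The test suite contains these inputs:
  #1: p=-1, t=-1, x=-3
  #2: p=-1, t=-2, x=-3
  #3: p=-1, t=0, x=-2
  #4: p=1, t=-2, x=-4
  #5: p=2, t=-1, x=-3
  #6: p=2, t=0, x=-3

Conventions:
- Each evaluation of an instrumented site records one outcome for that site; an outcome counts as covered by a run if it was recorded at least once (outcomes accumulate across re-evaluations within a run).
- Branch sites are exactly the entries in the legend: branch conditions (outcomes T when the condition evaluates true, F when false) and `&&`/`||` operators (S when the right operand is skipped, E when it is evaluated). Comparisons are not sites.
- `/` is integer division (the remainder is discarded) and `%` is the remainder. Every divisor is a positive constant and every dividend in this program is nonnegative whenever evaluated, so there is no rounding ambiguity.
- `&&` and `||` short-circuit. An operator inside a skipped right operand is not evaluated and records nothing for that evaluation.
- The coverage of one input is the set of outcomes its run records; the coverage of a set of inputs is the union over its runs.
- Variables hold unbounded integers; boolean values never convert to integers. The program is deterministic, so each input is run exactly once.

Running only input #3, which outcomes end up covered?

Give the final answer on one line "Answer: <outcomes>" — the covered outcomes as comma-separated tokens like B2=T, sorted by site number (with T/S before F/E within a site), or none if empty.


Event log for input #3 (p=-1, t=0, x=-2):
  B2->E, B1->F, B4->S, B3->T
distinct outcomes covered: B1=F, B2=E, B3=T, B4=S
Answer: B1=F, B2=E, B3=T, B4=S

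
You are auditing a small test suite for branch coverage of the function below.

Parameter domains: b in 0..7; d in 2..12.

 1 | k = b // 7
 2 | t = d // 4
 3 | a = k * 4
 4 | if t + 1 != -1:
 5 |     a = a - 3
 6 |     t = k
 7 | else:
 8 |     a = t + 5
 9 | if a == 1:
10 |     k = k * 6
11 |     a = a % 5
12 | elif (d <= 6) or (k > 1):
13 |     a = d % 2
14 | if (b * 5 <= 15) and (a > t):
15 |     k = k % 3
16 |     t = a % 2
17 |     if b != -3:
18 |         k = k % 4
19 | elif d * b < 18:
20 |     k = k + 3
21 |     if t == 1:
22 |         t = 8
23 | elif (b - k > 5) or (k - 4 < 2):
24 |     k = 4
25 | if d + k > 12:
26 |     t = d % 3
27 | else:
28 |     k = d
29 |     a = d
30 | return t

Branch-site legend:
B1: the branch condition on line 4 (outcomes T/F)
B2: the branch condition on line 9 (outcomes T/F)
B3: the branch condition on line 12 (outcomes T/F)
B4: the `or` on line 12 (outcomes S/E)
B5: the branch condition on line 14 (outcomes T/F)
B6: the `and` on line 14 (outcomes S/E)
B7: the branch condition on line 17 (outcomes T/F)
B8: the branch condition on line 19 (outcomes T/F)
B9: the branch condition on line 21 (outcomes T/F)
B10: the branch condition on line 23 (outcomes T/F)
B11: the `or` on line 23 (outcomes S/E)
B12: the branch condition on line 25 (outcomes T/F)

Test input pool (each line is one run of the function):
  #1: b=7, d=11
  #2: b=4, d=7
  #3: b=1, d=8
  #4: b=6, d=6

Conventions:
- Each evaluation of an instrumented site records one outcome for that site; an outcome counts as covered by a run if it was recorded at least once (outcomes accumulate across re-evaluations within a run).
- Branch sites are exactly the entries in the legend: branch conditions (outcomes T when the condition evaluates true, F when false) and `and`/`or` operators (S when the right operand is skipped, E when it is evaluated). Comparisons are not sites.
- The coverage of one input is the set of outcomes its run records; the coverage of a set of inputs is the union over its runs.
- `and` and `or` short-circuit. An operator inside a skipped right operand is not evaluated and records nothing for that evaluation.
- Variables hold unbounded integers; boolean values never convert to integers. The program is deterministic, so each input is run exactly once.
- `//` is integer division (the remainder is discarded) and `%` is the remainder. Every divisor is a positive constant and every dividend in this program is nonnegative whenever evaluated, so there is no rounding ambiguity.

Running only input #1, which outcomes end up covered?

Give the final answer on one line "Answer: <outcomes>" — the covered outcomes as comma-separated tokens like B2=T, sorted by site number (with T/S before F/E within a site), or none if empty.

Tracing the run of input #1 (b=7, d=11):
  B1->T, B2->T, B6->S, B5->F, B8->F, B11->E, B10->F, B12->T
deduplicating events, the covered set is: B1=T, B2=T, B5=F, B6=S, B8=F, B10=F, B11=E, B12=T

Answer: B1=T, B2=T, B5=F, B6=S, B8=F, B10=F, B11=E, B12=T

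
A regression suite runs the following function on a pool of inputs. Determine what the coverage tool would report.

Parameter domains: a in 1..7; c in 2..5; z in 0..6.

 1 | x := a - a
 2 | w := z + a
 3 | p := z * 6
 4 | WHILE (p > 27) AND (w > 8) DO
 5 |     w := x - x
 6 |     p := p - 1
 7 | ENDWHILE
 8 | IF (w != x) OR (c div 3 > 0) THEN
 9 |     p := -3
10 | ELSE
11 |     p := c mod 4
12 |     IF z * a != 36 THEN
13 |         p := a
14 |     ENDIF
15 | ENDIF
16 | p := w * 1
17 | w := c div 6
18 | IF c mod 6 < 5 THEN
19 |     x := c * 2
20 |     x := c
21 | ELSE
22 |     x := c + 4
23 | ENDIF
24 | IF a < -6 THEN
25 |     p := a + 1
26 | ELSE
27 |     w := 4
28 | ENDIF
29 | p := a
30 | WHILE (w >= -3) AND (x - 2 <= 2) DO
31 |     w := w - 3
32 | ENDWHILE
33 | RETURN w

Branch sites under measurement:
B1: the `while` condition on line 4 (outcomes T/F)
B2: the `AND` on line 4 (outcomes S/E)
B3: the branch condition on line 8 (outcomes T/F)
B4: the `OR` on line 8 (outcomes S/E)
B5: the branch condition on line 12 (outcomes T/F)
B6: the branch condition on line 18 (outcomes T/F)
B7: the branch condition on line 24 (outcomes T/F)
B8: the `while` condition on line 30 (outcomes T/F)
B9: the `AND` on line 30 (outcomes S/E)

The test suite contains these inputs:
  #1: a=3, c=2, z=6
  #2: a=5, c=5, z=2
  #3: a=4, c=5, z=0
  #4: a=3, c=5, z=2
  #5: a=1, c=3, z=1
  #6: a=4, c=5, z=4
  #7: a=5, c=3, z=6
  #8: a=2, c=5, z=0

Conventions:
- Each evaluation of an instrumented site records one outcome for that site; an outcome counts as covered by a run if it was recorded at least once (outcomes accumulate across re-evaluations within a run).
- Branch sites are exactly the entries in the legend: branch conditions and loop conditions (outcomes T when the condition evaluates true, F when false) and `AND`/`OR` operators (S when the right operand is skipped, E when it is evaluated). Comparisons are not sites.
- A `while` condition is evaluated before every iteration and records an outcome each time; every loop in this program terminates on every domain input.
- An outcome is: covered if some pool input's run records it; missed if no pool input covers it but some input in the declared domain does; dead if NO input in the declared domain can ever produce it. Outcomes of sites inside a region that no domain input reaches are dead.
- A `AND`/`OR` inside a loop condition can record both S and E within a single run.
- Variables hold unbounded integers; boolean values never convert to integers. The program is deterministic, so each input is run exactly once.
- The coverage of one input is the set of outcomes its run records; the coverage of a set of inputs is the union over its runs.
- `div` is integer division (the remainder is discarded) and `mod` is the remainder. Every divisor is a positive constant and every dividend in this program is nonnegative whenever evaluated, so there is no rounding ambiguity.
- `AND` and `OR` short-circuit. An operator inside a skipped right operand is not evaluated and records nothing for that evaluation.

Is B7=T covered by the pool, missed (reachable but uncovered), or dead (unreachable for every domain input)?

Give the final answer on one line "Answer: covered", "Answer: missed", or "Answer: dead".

no pool input records B7=T
checking all 196 inputs in the declared domain: B7=T is never recorded -> dead

Answer: dead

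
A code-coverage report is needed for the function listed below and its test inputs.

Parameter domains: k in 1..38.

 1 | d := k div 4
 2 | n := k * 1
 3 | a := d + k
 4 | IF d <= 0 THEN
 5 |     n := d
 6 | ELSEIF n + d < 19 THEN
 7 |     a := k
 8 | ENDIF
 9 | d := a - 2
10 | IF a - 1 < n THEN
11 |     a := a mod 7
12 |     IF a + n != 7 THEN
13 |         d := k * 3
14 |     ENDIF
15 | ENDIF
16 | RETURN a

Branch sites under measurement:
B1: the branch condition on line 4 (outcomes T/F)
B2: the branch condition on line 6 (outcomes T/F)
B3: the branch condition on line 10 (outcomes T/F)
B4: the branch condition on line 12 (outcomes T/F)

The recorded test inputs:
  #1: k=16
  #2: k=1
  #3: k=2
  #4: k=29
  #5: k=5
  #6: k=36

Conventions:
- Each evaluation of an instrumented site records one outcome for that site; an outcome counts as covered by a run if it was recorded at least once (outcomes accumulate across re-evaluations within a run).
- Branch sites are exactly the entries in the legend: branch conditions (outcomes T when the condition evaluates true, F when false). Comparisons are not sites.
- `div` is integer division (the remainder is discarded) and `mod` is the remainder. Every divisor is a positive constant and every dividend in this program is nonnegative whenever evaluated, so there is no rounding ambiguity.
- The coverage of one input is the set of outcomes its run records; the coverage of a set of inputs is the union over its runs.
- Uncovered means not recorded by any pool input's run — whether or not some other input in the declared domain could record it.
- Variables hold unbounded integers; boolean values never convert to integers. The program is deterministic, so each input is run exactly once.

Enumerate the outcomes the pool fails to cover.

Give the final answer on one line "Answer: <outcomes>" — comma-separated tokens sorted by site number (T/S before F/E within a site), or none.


input #1 (k=16): events B1->F, B2->F, B3->F; covers B1=F, B2=F, B3=F
input #2 (k=1): events B1->T, B3->F; covers B1=T, B3=F
input #3 (k=2): events B1->T, B3->F; covers B1=T, B3=F
input #4 (k=29): events B1->F, B2->F, B3->F; covers B1=F, B2=F, B3=F
input #5 (k=5): events B1->F, B2->T, B3->T, B4->T; covers B1=F, B2=T, B3=T, B4=T
input #6 (k=36): events B1->F, B2->F, B3->F; covers B1=F, B2=F, B3=F
union over the pool: B1=T, B1=F, B2=T, B2=F, B3=T, B3=F, B4=T
uncovered (1 of 8): B4=F
Answer: B4=F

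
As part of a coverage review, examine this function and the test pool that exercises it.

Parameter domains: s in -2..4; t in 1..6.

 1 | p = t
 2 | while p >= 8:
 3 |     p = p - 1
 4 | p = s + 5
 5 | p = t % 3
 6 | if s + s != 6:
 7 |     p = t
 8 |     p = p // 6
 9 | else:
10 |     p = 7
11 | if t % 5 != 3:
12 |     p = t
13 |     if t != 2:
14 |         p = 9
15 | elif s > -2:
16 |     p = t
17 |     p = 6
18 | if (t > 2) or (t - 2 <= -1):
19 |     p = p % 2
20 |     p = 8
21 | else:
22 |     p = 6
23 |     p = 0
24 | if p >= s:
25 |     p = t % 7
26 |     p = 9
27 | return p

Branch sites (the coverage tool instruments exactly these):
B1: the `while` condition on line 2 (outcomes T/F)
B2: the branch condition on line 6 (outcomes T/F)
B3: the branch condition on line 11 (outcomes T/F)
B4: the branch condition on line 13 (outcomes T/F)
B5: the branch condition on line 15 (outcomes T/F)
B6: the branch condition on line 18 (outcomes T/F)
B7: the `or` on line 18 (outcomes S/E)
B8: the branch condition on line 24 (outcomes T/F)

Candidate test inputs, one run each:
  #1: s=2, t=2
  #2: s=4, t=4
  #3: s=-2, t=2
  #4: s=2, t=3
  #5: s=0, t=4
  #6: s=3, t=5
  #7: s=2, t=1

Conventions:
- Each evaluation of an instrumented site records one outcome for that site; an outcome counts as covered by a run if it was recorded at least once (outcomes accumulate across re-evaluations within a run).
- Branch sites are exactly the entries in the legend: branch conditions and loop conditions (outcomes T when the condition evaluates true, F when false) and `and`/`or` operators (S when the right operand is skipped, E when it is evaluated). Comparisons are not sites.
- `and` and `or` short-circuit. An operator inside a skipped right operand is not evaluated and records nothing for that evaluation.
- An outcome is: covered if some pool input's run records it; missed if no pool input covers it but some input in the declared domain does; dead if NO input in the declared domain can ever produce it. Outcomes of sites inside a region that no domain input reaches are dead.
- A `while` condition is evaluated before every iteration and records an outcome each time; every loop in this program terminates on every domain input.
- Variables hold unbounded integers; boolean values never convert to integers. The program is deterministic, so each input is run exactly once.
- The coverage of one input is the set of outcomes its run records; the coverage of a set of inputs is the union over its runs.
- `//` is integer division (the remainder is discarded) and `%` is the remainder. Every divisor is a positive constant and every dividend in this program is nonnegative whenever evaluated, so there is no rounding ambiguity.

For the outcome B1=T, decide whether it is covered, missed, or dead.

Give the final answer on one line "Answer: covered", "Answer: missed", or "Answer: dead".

no pool input records B1=T
checking all 42 inputs in the declared domain: B1=T is never recorded -> dead

Answer: dead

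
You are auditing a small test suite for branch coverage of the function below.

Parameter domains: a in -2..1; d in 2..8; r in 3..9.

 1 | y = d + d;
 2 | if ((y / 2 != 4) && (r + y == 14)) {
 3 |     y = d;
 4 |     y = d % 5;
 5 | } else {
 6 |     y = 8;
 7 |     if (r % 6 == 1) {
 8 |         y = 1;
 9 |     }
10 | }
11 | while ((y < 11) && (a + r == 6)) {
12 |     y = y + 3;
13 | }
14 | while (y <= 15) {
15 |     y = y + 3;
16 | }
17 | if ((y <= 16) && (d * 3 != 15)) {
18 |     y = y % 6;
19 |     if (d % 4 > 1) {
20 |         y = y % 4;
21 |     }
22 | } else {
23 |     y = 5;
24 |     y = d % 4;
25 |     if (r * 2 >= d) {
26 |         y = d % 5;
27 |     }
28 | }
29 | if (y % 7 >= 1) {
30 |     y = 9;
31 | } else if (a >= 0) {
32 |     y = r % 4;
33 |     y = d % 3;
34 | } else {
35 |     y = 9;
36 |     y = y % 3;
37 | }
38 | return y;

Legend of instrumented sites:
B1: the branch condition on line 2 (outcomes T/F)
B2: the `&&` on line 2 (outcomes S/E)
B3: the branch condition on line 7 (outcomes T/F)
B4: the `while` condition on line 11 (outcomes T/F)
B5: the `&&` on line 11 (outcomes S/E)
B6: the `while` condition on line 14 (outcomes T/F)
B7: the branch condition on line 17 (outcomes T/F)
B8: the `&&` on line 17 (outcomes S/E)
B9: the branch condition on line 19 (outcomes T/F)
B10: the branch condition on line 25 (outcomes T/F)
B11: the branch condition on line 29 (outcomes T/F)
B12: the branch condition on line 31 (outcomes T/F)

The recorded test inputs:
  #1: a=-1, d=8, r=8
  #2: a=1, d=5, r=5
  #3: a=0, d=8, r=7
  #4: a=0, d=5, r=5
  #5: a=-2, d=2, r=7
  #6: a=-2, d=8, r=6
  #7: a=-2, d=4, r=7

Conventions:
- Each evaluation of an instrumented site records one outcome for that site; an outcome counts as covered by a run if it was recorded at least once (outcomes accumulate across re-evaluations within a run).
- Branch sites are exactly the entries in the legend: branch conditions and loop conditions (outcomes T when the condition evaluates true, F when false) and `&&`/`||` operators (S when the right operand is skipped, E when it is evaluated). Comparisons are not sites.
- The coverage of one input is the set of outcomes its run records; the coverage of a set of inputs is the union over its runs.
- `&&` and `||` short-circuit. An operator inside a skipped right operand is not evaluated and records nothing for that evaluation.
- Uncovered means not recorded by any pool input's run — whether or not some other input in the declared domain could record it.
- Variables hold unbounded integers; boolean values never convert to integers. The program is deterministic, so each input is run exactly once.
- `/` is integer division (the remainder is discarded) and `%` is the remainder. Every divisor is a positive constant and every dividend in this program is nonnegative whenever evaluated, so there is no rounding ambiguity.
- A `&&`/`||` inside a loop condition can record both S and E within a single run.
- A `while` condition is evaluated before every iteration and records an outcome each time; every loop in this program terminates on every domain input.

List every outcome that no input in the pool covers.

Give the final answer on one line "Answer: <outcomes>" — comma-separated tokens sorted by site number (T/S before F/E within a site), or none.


input #1, a=-1, d=8, r=8: outcomes B1=F, B2=E, B3=F, B4=F, B5=E, B6=T, B6=F, B7=F, B8=S, B10=T, B11=T
input #2, a=1, d=5, r=5: outcomes B1=F, B2=E, B3=F, B4=T, B4=F, B5=S, B5=E, B6=T, B6=F, B7=F, B8=S, B10=T, B11=F, B12=T
input #3, a=0, d=8, r=7: outcomes B1=F, B2=E, B3=T, B4=F, B5=E, B6=T, B6=F, B7=T, B8=E, B9=F, B11=T
input #4, a=0, d=5, r=5: outcomes B1=F, B2=E, B3=F, B4=F, B5=E, B6=T, B6=F, B7=F, B8=S, B10=T, B11=F, B12=T
input #5, a=-2, d=2, r=7: outcomes B1=F, B2=E, B3=T, B4=F, B5=E, B6=T, B6=F, B7=T, B8=E, B9=T, B11=F, B12=F
input #6, a=-2, d=8, r=6: outcomes B1=F, B2=E, B3=F, B4=F, B5=E, B6=T, B6=F, B7=F, B8=S, B10=T, B11=T
input #7, a=-2, d=4, r=7: outcomes B1=F, B2=S, B3=T, B4=F, B5=E, B6=T, B6=F, B7=T, B8=E, B9=F, B11=T
union over the pool: B1=F, B2=S, B2=E, B3=T, B3=F, B4=T, B4=F, B5=S, B5=E, B6=T, B6=F, B7=T, B7=F, B8=S, B8=E, B9=T, B9=F, B10=T, B11=T, B11=F, B12=T, B12=F
uncovered (2 of 24): B1=T, B10=F
Answer: B1=T, B10=F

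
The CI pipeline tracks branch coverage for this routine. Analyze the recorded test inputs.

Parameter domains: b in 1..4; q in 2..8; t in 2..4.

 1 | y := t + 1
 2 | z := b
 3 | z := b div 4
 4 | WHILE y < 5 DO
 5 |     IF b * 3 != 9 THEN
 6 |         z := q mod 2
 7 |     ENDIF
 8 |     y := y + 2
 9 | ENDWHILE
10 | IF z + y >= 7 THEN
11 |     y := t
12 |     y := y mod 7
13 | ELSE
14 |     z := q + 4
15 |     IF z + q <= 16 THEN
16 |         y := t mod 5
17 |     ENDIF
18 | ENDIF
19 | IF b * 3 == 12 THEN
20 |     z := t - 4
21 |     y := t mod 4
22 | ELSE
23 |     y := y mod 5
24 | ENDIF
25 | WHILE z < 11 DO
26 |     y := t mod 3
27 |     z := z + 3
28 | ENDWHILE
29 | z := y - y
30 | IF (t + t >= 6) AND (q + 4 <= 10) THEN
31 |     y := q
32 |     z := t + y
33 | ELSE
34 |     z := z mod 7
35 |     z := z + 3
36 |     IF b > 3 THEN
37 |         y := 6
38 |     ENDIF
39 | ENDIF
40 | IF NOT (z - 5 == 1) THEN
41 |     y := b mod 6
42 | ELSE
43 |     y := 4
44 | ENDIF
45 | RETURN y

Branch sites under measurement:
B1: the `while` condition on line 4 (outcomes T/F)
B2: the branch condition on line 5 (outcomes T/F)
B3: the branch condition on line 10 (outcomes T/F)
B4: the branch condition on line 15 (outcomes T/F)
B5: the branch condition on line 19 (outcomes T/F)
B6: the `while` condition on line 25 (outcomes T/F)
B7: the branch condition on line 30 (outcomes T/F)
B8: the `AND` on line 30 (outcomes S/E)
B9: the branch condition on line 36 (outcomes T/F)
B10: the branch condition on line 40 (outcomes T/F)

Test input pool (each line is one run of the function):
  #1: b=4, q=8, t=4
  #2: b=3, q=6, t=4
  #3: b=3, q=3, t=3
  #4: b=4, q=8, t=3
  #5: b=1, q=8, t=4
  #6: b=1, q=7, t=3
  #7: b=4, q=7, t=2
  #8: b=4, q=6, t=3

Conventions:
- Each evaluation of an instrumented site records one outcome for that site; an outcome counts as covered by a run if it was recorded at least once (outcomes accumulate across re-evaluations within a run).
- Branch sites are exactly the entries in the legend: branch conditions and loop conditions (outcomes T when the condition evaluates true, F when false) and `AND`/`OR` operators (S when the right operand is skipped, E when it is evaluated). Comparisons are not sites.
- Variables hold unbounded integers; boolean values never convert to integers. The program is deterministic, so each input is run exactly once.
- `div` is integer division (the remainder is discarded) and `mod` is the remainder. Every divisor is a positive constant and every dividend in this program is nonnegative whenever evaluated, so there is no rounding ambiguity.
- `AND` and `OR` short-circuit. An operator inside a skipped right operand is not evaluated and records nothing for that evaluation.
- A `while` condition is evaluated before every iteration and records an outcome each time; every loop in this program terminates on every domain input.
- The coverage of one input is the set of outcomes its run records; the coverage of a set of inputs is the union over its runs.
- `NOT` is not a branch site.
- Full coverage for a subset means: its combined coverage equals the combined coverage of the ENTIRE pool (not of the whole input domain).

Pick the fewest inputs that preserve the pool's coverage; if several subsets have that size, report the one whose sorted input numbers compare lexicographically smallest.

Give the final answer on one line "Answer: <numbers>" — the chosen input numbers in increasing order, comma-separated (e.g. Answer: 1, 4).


input #1 (b=4, q=8, t=4): events B1->F, B3->F, B4->F, B5->T, B6->T, B6->T, B6->T, B6->T, B6->F, B8->E, B7->F, B9->T, B10->T; covers B1=F, B3=F, B4=F, B5=T, B6=T, B6=F, B7=F, B8=E, B9=T, B10=T
input #2 (b=3, q=6, t=4): events B1->F, B3->F, B4->T, B5->F, B6->T, B6->F, B8->E, B7->T, B10->T; covers B1=F, B3=F, B4=T, B5=F, B6=T, B6=F, B7=T, B8=E, B10=T
input #3 (b=3, q=3, t=3): events B1->T, B2->F, B1->F, B3->F, B4->T, B5->F, B6->T, B6->T, B6->F, B8->E, B7->T, B10->F; covers B1=T, B1=F, B2=F, B3=F, B4=T, B5=F, B6=T, B6=F, B7=T, B8=E, B10=F
input #4 (b=4, q=8, t=3): events B1->T, B2->T, B1->F, B3->F, B4->F, B5->T, B6->T, B6->T, B6->T, B6->T, B6->F, B8->E, B7->F, B9->T, ...; covers B1=T, B1=F, B2=T, B3=F, B4=F, B5=T, B6=T, B6=F, B7=F, B8=E, B9=T, B10=T
input #5 (b=1, q=8, t=4): events B1->F, B3->F, B4->F, B5->F, B6->F, B8->E, B7->F, B9->F, B10->T; covers B1=F, B3=F, B4=F, B5=F, B6=F, B7=F, B8=E, B9=F, B10=T
input #6 (b=1, q=7, t=3): events B1->T, B2->T, B1->F, B3->T, B5->F, B6->T, B6->T, B6->T, B6->T, B6->F, B8->E, B7->F, B9->F, B10->T; covers B1=T, B1=F, B2=T, B3=T, B5=F, B6=T, B6=F, B7=F, B8=E, B9=F, B10=T
input #7 (b=4, q=7, t=2): events B1->T, B2->T, B1->F, B3->F, B4->F, B5->T, B6->T, B6->T, B6->T, B6->T, B6->T, B6->F, B8->S, B7->F, ...; covers B1=T, B1=F, B2=T, B3=F, B4=F, B5=T, B6=T, B6=F, B7=F, B8=S, B9=T, B10=T
input #8 (b=4, q=6, t=3): events B1->T, B2->T, B1->F, B3->F, B4->T, B5->T, B6->T, B6->T, B6->T, B6->T, B6->F, B8->E, B7->T, B10->T; covers B1=T, B1=F, B2=T, B3=F, B4=T, B5=T, B6=T, B6=F, B7=T, B8=E, B10=T
the full pool covers 20 outcomes: B1=T, B1=F, B2=T, B2=F, B3=T, B3=F, B4=T, B4=F, B5=T, B5=F, B6=T, B6=F, B7=T, B7=F, B8=S, B8=E, B9=T, B9=F, B10=T, B10=F
every size-1 subset falls short of the 20 outcomes (best: 12/20)
every size-2 subset falls short of the 20 outcomes (best: 18/20)
inputs {3, 6, 7} (size 3) cover everything; no size-3 subset with a lexicographically smaller index list covers all 20
Answer: 3, 6, 7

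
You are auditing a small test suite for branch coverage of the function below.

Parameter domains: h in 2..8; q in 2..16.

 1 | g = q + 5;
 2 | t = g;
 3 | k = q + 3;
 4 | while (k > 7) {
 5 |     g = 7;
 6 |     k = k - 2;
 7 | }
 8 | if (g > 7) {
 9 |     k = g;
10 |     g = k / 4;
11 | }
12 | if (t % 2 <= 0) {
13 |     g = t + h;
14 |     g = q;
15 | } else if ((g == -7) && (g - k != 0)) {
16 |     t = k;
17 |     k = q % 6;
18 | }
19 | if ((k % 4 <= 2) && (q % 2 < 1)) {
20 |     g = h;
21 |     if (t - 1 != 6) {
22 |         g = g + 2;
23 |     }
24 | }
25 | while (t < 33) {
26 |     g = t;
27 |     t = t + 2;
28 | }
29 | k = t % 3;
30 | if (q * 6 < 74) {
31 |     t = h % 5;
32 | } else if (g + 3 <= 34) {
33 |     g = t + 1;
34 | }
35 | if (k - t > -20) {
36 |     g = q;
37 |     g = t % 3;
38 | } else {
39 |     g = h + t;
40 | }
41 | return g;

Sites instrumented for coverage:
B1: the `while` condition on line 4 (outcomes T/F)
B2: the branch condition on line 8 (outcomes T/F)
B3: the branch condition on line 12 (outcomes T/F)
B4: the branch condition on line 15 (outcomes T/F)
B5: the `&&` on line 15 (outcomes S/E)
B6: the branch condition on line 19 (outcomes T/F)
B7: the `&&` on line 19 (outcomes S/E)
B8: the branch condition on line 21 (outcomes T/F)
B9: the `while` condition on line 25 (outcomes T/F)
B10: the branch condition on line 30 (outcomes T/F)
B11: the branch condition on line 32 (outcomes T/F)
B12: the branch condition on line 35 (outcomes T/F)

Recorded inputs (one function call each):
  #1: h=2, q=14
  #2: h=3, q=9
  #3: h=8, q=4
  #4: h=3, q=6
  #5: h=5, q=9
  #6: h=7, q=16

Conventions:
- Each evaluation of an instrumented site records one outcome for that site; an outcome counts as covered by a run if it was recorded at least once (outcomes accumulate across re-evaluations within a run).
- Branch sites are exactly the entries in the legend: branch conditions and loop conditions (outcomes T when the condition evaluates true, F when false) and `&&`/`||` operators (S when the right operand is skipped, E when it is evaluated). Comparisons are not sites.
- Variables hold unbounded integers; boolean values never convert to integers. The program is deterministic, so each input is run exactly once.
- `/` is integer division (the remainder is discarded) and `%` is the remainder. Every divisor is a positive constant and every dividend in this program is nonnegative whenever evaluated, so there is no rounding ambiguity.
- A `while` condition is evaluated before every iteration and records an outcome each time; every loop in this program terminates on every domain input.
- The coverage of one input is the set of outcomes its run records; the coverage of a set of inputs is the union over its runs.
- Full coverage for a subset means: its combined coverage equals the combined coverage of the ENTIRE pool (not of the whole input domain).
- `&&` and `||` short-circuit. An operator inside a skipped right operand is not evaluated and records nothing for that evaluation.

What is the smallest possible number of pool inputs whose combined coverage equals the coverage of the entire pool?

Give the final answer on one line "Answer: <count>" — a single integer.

run #1 (h=2, q=14) runs B1->T, B1->T, B1->T, B1->T, B1->T, B1->F, B2->F, B3->F, B5->S, B4->F, B7->S, B6->F, B9->T, B9->T, ...; records B1=T, B1=F, B2=F, B3=F, B4=F, B5=S, B6=F, B7=S, B9=T, B9=F, B10=F, B11=T, B12=F
run #2 (h=3, q=9) runs B1->T, B1->T, B1->T, B1->F, B2->F, B3->T, B7->E, B6->F, B9->T, B9->T, B9->T, B9->T, B9->T, B9->T, ...; records B1=T, B1=F, B2=F, B3=T, B6=F, B7=E, B9=T, B9=F, B10=T, B12=T
run #3 (h=8, q=4) runs B1->F, B2->T, B3->F, B5->S, B4->F, B7->E, B6->T, B8->T, B9->T, B9->T, B9->T, B9->T, B9->T, B9->T, ...; records B1=F, B2=T, B3=F, B4=F, B5=S, B6=T, B7=E, B8=T, B9=T, B9=F, B10=T, B12=T
run #4 (h=3, q=6) runs B1->T, B1->F, B2->F, B3->F, B5->S, B4->F, B7->S, B6->F, B9->T, B9->T, B9->T, B9->T, B9->T, B9->T, ...; records B1=T, B1=F, B2=F, B3=F, B4=F, B5=S, B6=F, B7=S, B9=T, B9=F, B10=T, B12=T
run #5 (h=5, q=9) runs B1->T, B1->T, B1->T, B1->F, B2->F, B3->T, B7->E, B6->F, B9->T, B9->T, B9->T, B9->T, B9->T, B9->T, ...; records B1=T, B1=F, B2=F, B3=T, B6=F, B7=E, B9=T, B9=F, B10=T, B12=T
run #6 (h=7, q=16) runs B1->T, B1->T, B1->T, B1->T, B1->T, B1->T, B1->F, B2->F, B3->F, B5->S, B4->F, B7->S, B6->F, B9->T, ...; records B1=T, B1=F, B2=F, B3=F, B4=F, B5=S, B6=F, B7=S, B9=T, B9=F, B10=F, B11=T, B12=F
together the pool reaches 20 outcomes: B1=T, B1=F, B2=T, B2=F, B3=T, B3=F, B4=F, B5=S, B6=T, B6=F, B7=S, B7=E, B8=T, B9=T, B9=F, B10=T, B10=F, B11=T, B12=T, B12=F
every size-1 subset falls short of the 20 outcomes (best: 13/20)
every size-2 subset falls short of the 20 outcomes (best: 19/20)
size 3: inputs {1, 2, 3} cover all 20 outcomes, and no lexicographically smaller subset of this size does

Answer: 3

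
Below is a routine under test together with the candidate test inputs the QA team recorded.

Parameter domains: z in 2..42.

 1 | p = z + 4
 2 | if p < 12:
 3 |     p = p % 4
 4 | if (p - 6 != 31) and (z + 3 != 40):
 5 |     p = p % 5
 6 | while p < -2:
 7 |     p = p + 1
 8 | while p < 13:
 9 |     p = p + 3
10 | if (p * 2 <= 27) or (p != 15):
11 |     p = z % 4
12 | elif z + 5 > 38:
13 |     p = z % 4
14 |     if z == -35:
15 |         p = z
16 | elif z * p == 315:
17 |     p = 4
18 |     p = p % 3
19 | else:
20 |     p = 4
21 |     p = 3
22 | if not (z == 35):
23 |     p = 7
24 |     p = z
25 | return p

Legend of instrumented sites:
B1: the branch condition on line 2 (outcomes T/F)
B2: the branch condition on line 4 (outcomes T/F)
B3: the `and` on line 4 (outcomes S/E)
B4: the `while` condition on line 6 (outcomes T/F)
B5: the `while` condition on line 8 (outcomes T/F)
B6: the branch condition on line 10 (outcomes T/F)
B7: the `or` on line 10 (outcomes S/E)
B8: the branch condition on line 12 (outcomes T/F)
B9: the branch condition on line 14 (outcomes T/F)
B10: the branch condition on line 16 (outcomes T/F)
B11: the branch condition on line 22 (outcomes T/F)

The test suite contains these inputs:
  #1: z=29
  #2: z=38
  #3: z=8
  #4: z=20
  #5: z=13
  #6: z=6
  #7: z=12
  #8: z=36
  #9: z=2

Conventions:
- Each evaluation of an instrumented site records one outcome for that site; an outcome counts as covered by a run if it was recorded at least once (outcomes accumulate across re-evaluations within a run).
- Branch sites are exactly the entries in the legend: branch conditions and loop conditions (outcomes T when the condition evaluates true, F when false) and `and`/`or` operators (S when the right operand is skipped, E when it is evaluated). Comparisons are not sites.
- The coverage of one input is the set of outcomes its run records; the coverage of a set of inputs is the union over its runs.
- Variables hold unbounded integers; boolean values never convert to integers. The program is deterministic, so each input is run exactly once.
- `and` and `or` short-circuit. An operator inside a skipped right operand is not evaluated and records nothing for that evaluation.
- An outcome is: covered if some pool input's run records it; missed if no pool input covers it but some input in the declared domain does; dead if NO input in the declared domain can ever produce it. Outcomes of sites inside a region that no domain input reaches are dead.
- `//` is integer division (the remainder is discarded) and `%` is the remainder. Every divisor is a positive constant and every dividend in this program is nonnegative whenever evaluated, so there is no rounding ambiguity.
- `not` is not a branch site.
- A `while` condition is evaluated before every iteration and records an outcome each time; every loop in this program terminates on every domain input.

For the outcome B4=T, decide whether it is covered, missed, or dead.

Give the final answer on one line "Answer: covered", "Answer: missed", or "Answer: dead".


no pool input records B4=T
checking all 41 inputs in the declared domain: B4=T is never recorded -> dead
Answer: dead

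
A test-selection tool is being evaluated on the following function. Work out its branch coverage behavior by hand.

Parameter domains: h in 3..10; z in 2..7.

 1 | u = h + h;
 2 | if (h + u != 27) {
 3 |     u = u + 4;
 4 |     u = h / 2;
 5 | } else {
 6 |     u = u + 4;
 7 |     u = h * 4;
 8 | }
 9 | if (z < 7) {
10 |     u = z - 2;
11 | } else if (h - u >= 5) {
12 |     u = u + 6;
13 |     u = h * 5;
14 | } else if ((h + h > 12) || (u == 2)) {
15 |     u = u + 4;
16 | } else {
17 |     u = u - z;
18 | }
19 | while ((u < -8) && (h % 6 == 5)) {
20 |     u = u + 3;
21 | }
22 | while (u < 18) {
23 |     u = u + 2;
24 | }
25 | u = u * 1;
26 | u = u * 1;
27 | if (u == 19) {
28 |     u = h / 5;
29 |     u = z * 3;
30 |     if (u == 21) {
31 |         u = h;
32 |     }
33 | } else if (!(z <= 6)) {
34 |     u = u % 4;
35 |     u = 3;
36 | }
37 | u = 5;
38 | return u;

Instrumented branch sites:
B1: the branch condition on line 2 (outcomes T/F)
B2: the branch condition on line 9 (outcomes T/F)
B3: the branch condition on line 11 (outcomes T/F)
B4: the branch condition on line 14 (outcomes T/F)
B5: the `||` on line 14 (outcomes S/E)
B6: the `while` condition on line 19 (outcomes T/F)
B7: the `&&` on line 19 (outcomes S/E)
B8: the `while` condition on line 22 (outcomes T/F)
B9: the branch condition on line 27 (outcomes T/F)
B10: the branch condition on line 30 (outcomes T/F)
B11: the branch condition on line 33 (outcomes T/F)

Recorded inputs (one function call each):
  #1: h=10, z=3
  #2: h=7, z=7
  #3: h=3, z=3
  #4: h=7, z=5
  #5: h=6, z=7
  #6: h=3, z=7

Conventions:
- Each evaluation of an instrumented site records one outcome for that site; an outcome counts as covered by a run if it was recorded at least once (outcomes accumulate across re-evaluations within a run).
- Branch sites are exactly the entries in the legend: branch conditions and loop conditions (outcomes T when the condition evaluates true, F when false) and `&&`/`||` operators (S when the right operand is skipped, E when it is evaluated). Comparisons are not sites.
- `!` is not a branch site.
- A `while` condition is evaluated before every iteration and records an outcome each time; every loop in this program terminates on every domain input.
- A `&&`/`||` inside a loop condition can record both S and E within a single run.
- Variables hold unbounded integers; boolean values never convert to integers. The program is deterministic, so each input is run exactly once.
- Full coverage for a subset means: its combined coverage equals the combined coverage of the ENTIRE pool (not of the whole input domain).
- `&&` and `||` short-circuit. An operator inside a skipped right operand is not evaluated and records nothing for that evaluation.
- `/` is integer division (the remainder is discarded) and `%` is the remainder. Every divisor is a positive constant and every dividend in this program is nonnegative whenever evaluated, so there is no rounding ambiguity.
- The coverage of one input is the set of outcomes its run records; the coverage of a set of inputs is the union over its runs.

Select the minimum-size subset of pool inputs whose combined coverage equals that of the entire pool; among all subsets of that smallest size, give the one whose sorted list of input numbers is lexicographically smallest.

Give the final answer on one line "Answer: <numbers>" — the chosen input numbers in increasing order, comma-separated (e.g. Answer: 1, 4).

#1 (h=10, z=3) -> B1->T, B2->T, B7->S, B6->F, B8->T, B8->T, B8->T, B8->T, B8->T, B8->T, B8->T, B8->T, B8->T, B8->F, ...; covered: B1=T, B2=T, B6=F, B7=S, B8=T, B8=F, B9=T, B10=F
#2 (h=7, z=7) -> B1->T, B2->F, B3->F, B5->S, B4->T, B7->S, B6->F, B8->T, B8->T, B8->T, B8->T, B8->T, B8->T, B8->F, ...; covered: B1=T, B2=F, B3=F, B4=T, B5=S, B6=F, B7=S, B8=T, B8=F, B9=T, B10=T
#3 (h=3, z=3) -> B1->T, B2->T, B7->S, B6->F, B8->T, B8->T, B8->T, B8->T, B8->T, B8->T, B8->T, B8->T, B8->T, B8->F, ...; covered: B1=T, B2=T, B6=F, B7=S, B8=T, B8=F, B9=T, B10=F
#4 (h=7, z=5) -> B1->T, B2->T, B7->S, B6->F, B8->T, B8->T, B8->T, B8->T, B8->T, B8->T, B8->T, B8->T, B8->F, B9->T, ...; covered: B1=T, B2=T, B6=F, B7=S, B8=T, B8=F, B9=T, B10=F
#5 (h=6, z=7) -> B1->T, B2->F, B3->F, B5->E, B4->F, B7->S, B6->F, B8->T, B8->T, B8->T, B8->T, B8->T, B8->T, B8->T, ...; covered: B1=T, B2=F, B3=F, B4=F, B5=E, B6=F, B7=S, B8=T, B8=F, B9=F, B11=T
#6 (h=3, z=7) -> B1->T, B2->F, B3->F, B5->E, B4->F, B7->S, B6->F, B8->T, B8->T, B8->T, B8->T, B8->T, B8->T, B8->T, ...; covered: B1=T, B2=F, B3=F, B4=F, B5=E, B6=F, B7=S, B8=T, B8=F, B9=F, B11=T
union over all inputs: B1=T, B2=T, B2=F, B3=F, B4=T, B4=F, B5=S, B5=E, B6=F, B7=S, B8=T, B8=F, B9=T, B9=F, B10=T, B10=F, B11=T (17 outcomes)
no size-1 subset reaches all 17 outcomes (best union: 11/17)
no size-2 subset reaches all 17 outcomes (best union: 15/17)
inputs {1, 2, 5} (size 3) cover everything; no size-3 subset with a lexicographically smaller index list covers all 17

Answer: 1, 2, 5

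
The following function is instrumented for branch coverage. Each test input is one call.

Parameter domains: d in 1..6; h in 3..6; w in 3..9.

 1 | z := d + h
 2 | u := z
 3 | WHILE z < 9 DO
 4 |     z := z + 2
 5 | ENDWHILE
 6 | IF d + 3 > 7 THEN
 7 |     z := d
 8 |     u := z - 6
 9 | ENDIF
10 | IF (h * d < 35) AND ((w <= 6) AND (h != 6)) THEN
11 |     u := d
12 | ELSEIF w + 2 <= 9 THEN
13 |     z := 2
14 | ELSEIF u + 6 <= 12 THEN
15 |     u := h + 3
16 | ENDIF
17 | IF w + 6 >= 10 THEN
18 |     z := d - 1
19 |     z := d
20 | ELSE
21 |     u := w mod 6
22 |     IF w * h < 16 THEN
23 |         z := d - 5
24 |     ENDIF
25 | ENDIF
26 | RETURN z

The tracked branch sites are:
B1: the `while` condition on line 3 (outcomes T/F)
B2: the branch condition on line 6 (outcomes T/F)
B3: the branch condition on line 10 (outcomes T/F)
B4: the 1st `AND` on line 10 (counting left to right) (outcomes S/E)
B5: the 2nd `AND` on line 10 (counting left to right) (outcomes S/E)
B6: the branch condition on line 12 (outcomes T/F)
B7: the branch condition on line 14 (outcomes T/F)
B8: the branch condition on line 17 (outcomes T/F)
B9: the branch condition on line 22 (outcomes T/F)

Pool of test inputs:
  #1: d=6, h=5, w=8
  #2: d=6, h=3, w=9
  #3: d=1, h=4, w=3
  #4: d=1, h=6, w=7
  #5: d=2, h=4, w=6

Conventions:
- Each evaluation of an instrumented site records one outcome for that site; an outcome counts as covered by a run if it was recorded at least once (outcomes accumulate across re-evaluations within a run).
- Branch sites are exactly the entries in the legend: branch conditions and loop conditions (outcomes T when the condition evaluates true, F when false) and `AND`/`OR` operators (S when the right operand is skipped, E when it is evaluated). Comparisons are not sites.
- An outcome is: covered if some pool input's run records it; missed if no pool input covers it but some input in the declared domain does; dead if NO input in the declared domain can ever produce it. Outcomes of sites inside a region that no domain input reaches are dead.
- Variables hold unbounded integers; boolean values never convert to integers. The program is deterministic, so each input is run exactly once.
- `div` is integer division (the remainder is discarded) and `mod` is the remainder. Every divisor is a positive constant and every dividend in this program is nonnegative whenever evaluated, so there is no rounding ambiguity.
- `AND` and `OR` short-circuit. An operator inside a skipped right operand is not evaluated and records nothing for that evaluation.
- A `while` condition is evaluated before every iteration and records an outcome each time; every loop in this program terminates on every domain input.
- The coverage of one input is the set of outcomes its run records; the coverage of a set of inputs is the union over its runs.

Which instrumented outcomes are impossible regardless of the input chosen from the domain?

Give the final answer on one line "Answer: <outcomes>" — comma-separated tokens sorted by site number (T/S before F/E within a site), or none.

running all 168 domain inputs and tallying outcomes:
  reachable outcomes have witnesses, e.g. B1=T (e.g. d=1, h=3, w=3), B1=F (e.g. d=1, h=3, w=3), B2=T (e.g. d=5, h=3, w=3), B2=F (e.g. d=1, h=3, w=3)

Answer: none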